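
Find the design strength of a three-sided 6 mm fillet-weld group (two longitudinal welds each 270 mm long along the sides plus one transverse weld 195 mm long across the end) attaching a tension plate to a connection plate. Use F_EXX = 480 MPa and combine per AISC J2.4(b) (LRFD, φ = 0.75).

t_e = 0.707 × 6 = 4.242 mm.
R_nwl = 0.6 × 480 × 4.242 × 540 × 10⁻³ = 659.7 kN (longitudinal, 2 welds).
R_nwt = 0.6 × 480 × 4.242 × 195 × 10⁻³ = 238.2 kN (transverse, base value).
(i) R_nwl + R_nwt = 897.9 kN; (ii) 0.85 R_nwl + 1.5 R_nwt = 918.1 kN.
R_n = max = 918.1 kN [governs: (ii)]; φR_n = 688.6 kN.

φR_n ≈ 689 kN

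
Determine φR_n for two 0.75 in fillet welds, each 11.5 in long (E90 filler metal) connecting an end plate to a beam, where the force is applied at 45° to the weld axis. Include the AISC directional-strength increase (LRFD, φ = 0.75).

E90XX → F_EXX = 90 ksi.
t_e = 0.707 × 0.75 = 0.5302 in; A_we = 0.5302 × 23 = 12.2 in².
Directional factor: 1.0 + 0.5 sin^1.5(45°) = 1.297.
F_nw = 0.6 × 90 × 1.297 = 70.05 ksi.
φR_n = 0.75 × 70.05 × 12.2 = 640.8 kips.

φR_n ≈ 641 kips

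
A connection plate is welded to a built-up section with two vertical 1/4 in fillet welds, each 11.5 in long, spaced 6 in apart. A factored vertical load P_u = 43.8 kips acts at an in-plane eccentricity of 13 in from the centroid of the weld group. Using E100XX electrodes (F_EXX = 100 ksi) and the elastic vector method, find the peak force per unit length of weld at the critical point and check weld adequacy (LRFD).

f_max ≈ 9.06 kip/in; NOT adequate

Total weld length L_w = 23 in. Treat welds as unit-width lines.
Polar moment about centroid: J = 2[d³/12 + d(b/2)²] = 2[11.5³/12 + 11.5×3²] = 460.5 in³.
Direct shear f_v = P/L_w = 43.8 / 23 = 1.904 kip/in (vertical).
Torsion M = P·e = 43.8 × 13 = 569.4 kip·in.
Critical point at (x, y) = (3, 5.75) from centroid. f_tx = M·y/J = 7.11 kip/in; f_ty = M·x/J = 3.71 kip/in.
Resultant f_max = √[f_tx² + (f_v + f_ty)²] = √[7.11² + (1.904 + 3.71)²] = 9.059 kip/in.
Capacity per unit length: φr_n = 0.75 × 0.6 × 100 × (0.707 × 0.25) = 7.954 kip/in.
9.059 > 7.954 → NOT adequate.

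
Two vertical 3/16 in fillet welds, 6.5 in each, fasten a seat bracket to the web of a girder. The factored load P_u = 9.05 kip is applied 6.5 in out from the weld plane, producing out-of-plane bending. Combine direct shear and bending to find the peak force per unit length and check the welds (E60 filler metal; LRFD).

E60XX → F_EXX = 60 ksi.
L_w = 2 × 6.5 = 13 in; section modulus (unit throat) S = 2 × L²/6 = 14.08 in².
Direct shear f_v = P/L_w = 9.05/13 = 0.6962 kip/in.
Moment M = P × e = 9.05 × 6.5 = 58.825 kip·in; bending f_b = M/S = 4.177 kip/in.
f_max = √(f_v² + f_b²) = √(0.6962² + 4.177²) = 4.235 kip/in.
φr_n = 0.75 × 0.6 × 60 × (0.707 × 0.1875) = 3.579 kip/in → NOT adequate.

f_max ≈ 4.23 kip/in; NOT adequate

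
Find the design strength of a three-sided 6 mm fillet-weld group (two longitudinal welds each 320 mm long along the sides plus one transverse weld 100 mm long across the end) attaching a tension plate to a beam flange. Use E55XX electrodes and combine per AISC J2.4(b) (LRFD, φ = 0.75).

E55XX → F_EXX = 550 MPa.
t_e = 0.707 × 6 = 4.242 mm.
R_nwl = 0.6 × 550 × 4.242 × 640 × 10⁻³ = 895.9 kN (longitudinal, 2 welds).
R_nwt = 0.6 × 550 × 4.242 × 100 × 10⁻³ = 140 kN (transverse, base value).
(i) R_nwl + R_nwt = 1036 kN; (ii) 0.85 R_nwl + 1.5 R_nwt = 971.5 kN.
R_n = max = 1036 kN [governs: (i)]; φR_n = 776.9 kN.

φR_n ≈ 777 kN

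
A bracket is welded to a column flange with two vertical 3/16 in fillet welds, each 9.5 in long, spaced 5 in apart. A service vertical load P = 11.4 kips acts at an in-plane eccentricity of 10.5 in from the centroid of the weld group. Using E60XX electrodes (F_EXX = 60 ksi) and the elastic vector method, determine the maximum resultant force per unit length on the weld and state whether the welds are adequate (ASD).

Total weld length L_w = 19 in. Treat welds as unit-width lines.
Polar moment about centroid: J = 2[d³/12 + d(b/2)²] = 2[9.5³/12 + 9.5×2.5²] = 261.6 in³.
Direct shear f_v = P/L_w = 11.4 / 19 = 0.6 kip/in (vertical).
Torsion M = P·e = 11.4 × 10.5 = 119.7 kip·in.
Critical point at (x, y) = (2.5, 4.75) from centroid. f_tx = M·y/J = 2.173 kip/in; f_ty = M·x/J = 1.144 kip/in.
Resultant f_max = √[f_tx² + (f_v + f_ty)²] = √[2.173² + (0.6 + 1.144)²] = 2.786 kip/in.
Capacity per unit length: r_n/Ω = (1/2.0) × 0.6 × 60 × (0.707 × 0.1875) = 2.386 kip/in.
2.786 > 2.386 → NOT adequate.

f_max ≈ 2.79 kip/in; NOT adequate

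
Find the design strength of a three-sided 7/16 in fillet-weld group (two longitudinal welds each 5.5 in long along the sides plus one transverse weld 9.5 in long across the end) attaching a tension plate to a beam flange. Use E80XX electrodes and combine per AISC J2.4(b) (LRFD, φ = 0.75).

φR_n ≈ 263 kips

E80XX → F_EXX = 80 ksi.
t_e = 0.707 × 0.4375 = 0.3093 in.
R_nwl = 0.6 × 80 × 0.3093 × 11 = 163.3 kips (longitudinal, 2 welds).
R_nwt = 0.6 × 80 × 0.3093 × 9.5 = 141 kips (transverse, base value).
(i) R_nwl + R_nwt = 304.4 kips; (ii) 0.85 R_nwl + 1.5 R_nwt = 350.4 kips.
R_n = max = 350.4 kips [governs: (ii)]; φR_n = 262.8 kips.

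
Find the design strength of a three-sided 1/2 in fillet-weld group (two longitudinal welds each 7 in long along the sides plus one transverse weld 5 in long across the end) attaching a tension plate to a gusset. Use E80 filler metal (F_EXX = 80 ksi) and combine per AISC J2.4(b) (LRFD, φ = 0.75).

t_e = 0.707 × 0.5 = 0.3535 in.
R_nwl = 0.6 × 80 × 0.3535 × 14 = 237.6 kip (longitudinal, 2 welds).
R_nwt = 0.6 × 80 × 0.3535 × 5 = 84.84 kip (transverse, base value).
(i) R_nwl + R_nwt = 322.4 kip; (ii) 0.85 R_nwl + 1.5 R_nwt = 329.2 kip.
R_n = max = 329.2 kip [governs: (ii)]; φR_n = 246.9 kip.

φR_n ≈ 247 kip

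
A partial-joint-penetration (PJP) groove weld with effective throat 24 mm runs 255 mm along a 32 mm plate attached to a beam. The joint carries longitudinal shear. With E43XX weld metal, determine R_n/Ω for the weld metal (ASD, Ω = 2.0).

R_n/Ω ≈ 789 kN

E43XX → F_EXX = 430 MPa.
Effective throat (given) t_e = 24 mm.
A_we = 24 × 255 = 6120 mm².
F_nw = 0.6 F_EXX = 258 MPa.
R_n/Ω = (258 × 6120) / 2.0 × 10⁻³ = 789.5 kN.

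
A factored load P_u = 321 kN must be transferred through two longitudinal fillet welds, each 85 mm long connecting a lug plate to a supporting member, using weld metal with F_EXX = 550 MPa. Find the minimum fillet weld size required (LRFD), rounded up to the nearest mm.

w = 11 mm

Total weld length L = 170 mm.
Required throat t_e = P_u / (φ × 0.6 F_EXX × L) = 321 / (0.75 × 0.6 × 550 × 170 × 10⁻³) = 7.629 mm.
Required leg w = t_e / 0.707 = 10.79 mm → use 11 mm.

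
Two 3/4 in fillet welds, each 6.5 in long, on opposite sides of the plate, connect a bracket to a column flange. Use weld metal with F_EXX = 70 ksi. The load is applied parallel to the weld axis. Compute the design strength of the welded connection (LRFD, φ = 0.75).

Effective throat t_e = 0.707 × 0.75 = 0.5302 in.
Total length L = 13 in; A_we = 0.5302 × 13 = 6.893 in².
F_nw = 0.6 F_EXX = 0.6 × 70 = 42 ksi.
φR_n = 0.75 × 42 × 6.893 = 217.1 kip.

φR_n ≈ 217 kip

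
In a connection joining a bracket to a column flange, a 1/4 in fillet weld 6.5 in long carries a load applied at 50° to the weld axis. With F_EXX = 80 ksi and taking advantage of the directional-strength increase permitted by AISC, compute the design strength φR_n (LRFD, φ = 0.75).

t_e = 0.707 × 0.25 = 0.1767 in; A_we = 0.1767 × 6.5 = 1.149 in².
Directional factor: 1.0 + 0.5 sin^1.5(50°) = 1.335.
F_nw = 0.6 × 80 × 1.335 = 64.09 ksi.
φR_n = 0.75 × 64.09 × 1.149 = 55.22 kips.

φR_n ≈ 55.2 kips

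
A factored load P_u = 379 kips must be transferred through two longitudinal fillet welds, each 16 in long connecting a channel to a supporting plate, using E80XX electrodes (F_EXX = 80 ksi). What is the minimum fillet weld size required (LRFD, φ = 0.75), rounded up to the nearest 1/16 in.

Total weld length L = 32 in.
Required throat t_e = P_u / (φ × 0.6 F_EXX × L) = 379 / (0.75 × 0.6 × 80 × 32) = 0.329 in.
Required leg w = t_e / 0.707 = 0.4653 in → use 1/2 in.

w = 1/2 in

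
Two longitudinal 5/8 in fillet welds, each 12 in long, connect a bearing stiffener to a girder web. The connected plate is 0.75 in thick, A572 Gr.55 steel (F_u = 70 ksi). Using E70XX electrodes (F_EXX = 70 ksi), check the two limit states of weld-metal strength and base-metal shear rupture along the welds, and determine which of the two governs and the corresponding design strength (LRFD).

t_e = 0.707 × 0.625 = 0.4419 in; L = 24 in.
Weld metal: φR_n = 0.75 × 0.6 × 70 × 0.4419 × 24 = 334.1 kips.
Base metal (shear rupture): φR_n = 0.75 × 0.6 × 70 × 0.75 × 24 = 567 kips.
Governing: weld metal.

φR_n ≈ 334 kips (weld metal governs)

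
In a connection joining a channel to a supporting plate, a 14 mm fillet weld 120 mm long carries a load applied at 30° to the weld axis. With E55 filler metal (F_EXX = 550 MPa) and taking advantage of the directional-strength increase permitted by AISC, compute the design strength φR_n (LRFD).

t_e = 0.707 × 14 = 9.898 mm; A_we = 9.898 × 120 = 1188 mm².
Directional factor: 1.0 + 0.5 sin^1.5(30°) = 1.177.
F_nw = 0.6 × 550 × 1.177 = 388.3 MPa.
φR_n = 0.75 × 388.3 × 1188 × 10⁻³ = 345.9 kN.

φR_n ≈ 346 kN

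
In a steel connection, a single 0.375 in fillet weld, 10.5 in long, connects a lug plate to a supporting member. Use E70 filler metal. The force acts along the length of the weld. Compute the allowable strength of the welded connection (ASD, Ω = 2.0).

R_n/Ω ≈ 58.5 kip

E70XX → F_EXX = 70 ksi.
Effective throat t_e = 0.707 × 0.375 = 0.2651 in.
Total length L = 10.5 in; A_we = 0.2651 × 10.5 = 2.784 in².
F_nw = 0.6 F_EXX = 0.6 × 70 = 42 ksi.
R_n = 42 × 2.784 = 116.9 kip; R_n/Ω = 116.9/2.0 = 58.46 kip.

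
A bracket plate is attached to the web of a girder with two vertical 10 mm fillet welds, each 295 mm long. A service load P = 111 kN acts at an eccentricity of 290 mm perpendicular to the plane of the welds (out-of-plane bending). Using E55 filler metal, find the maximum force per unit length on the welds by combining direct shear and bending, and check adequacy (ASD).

f_max ≈ 1130 N/mm; adequate

E55XX → F_EXX = 550 MPa.
L_w = 2 × 295 = 590 mm; section modulus (unit throat) S = 2 × L²/6 = 29010 mm².
Direct shear f_v = P/L_w = 111×10³/590 = 188.1 N/mm.
Moment M = P × e = 111×10³ × 290 = 32190000 N·mm; bending f_b = M/S = 1110 N/mm.
f_max = √(f_v² + f_b²) = √(188.1² + 1110²) = 1126 N/mm.
r_n/Ω = (1/2.0) × 0.6 × 550 × (0.707 × 10) = 1167 N/mm → adequate.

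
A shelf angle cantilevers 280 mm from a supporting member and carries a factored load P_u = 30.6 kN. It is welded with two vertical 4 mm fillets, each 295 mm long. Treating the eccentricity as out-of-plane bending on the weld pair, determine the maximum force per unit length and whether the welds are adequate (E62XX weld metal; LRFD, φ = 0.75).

f_max ≈ 300 N/mm; adequate

E62XX → F_EXX = 620 MPa.
L_w = 2 × 295 = 590 mm; section modulus (unit throat) S = 2 × L²/6 = 29010 mm².
Direct shear f_v = P/L_w = 30.6×10³/590 = 51.86 N/mm.
Moment M = P × e = 30.6×10³ × 280 = 8568000 N·mm; bending f_b = M/S = 295.4 N/mm.
f_max = √(f_v² + f_b²) = √(51.86² + 295.4²) = 299.9 N/mm.
φr_n = 0.75 × 0.6 × 620 × (0.707 × 4) = 789 N/mm → adequate.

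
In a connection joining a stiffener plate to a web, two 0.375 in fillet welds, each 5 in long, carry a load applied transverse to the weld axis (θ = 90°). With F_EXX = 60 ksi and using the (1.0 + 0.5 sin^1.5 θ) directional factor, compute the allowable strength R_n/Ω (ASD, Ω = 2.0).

R_n/Ω ≈ 71.6 kip

t_e = 0.707 × 0.375 = 0.2651 in; A_we = 0.2651 × 10 = 2.651 in².
Directional factor: 1.0 + 0.5 sin^1.5(90°) = 1.5.
F_nw = 0.6 × 60 × 1.5 = 54 ksi.
R_n/Ω = (54 × 2.651) / 2.0 = 71.58 kip.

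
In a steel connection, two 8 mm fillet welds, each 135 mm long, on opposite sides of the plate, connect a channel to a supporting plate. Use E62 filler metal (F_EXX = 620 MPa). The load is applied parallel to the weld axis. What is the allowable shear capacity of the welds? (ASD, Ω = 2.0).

R_n/Ω ≈ 284 kN

Effective throat t_e = 0.707 × 8 = 5.656 mm.
Total length L = 270 mm; A_we = 5.656 × 270 = 1527 mm².
F_nw = 0.6 F_EXX = 0.6 × 620 = 372 MPa.
R_n = 372 × 1527 × 10⁻³ = 568.1 kN; R_n/Ω = 568.1/2.0 = 284 kN.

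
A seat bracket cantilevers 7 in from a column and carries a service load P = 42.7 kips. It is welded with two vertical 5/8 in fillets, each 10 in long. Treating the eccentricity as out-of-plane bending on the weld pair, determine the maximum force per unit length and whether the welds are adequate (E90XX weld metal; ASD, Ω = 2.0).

E90XX → F_EXX = 90 ksi.
L_w = 2 × 10 = 20 in; section modulus (unit throat) S = 2 × L²/6 = 33.33 in².
Direct shear f_v = P/L_w = 42.7/20 = 2.135 kip/in.
Moment M = P × e = 42.7 × 7 = 298.9 kip·in; bending f_b = M/S = 8.967 kip/in.
f_max = √(f_v² + f_b²) = √(2.135² + 8.967²) = 9.218 kip/in.
r_n/Ω = (1/2.0) × 0.6 × 90 × (0.707 × 0.625) = 11.93 kip/in → adequate.

f_max ≈ 9.22 kip/in; adequate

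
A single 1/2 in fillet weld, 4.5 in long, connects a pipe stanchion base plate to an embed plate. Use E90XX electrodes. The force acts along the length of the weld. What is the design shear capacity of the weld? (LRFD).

E90XX → F_EXX = 90 ksi.
Effective throat t_e = 0.707 × 0.5 = 0.3535 in.
Total length L = 4.5 in; A_we = 0.3535 × 4.5 = 1.591 in².
F_nw = 0.6 F_EXX = 0.6 × 90 = 54 ksi.
φR_n = 0.75 × 54 × 1.591 = 64.43 kips.

φR_n ≈ 64.4 kips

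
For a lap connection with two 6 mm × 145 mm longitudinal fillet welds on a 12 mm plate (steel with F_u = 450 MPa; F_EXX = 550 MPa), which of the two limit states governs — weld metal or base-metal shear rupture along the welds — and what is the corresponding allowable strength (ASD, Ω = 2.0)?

t_e = 0.707 × 6 = 4.242 mm; L = 290 mm.
Weld metal: R_n/Ω = (1/2.0) × 0.6 × 550 × 4.242 × 290 × 10⁻³ = 203 kN.
Base metal (shear rupture): R_n/Ω = (1/2.0) × 0.6 × 450 × 12 × 290 × 10⁻³ = 469.8 kN.
Governing: weld metal.

R_n/Ω ≈ 203 kN (weld metal governs)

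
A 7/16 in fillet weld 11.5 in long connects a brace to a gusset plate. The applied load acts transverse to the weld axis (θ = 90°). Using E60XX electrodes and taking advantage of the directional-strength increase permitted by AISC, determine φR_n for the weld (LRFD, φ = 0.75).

E60XX → F_EXX = 60 ksi.
t_e = 0.707 × 0.4375 = 0.3093 in; A_we = 0.3093 × 11.5 = 3.557 in².
Directional factor: 1.0 + 0.5 sin^1.5(90°) = 1.5.
F_nw = 0.6 × 60 × 1.5 = 54 ksi.
φR_n = 0.75 × 54 × 3.557 = 144.1 kips.

φR_n ≈ 144 kips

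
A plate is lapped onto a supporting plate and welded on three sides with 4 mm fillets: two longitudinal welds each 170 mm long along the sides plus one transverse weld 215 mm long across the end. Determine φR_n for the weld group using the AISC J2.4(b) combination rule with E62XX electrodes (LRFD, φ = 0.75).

E62XX → F_EXX = 620 MPa.
t_e = 0.707 × 4 = 2.828 mm.
R_nwl = 0.6 × 620 × 2.828 × 340 × 10⁻³ = 357.7 kN (longitudinal, 2 welds).
R_nwt = 0.6 × 620 × 2.828 × 215 × 10⁻³ = 226.2 kN (transverse, base value).
(i) R_nwl + R_nwt = 583.9 kN; (ii) 0.85 R_nwl + 1.5 R_nwt = 643.3 kN.
R_n = max = 643.3 kN [governs: (ii)]; φR_n = 482.5 kN.

φR_n ≈ 482 kN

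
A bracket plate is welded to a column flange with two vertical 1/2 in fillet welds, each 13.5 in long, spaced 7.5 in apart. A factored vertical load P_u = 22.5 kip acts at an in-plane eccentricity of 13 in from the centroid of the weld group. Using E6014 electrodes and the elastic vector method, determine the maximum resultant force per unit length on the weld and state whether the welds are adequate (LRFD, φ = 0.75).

E60XX → F_EXX = 60 ksi.
Total weld length L_w = 27 in. Treat welds as unit-width lines.
Polar moment about centroid: J = 2[d³/12 + d(b/2)²] = 2[13.5³/12 + 13.5×3.75²] = 789.8 in³.
Direct shear f_v = P/L_w = 22.5 / 27 = 0.8333 kip/in (vertical).
Torsion M = P·e = 22.5 × 13 = 292.5 kip·in.
Critical point at (x, y) = (3.75, 6.75) from centroid. f_tx = M·y/J = 2.5 kip/in; f_ty = M·x/J = 1.389 kip/in.
Resultant f_max = √[f_tx² + (f_v + f_ty)²] = √[2.5² + (0.8333 + 1.389)²] = 3.345 kip/in.
Capacity per unit length: φr_n = 0.75 × 0.6 × 60 × (0.707 × 0.5) = 9.544 kip/in.
3.345 ≤ 9.544 → adequate.

f_max ≈ 3.34 kip/in; adequate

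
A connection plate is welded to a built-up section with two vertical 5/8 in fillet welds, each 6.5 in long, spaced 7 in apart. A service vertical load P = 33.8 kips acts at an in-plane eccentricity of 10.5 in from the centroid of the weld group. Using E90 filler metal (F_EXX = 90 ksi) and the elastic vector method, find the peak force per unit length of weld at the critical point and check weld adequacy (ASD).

Total weld length L_w = 13 in. Treat welds as unit-width lines.
Polar moment about centroid: J = 2[d³/12 + d(b/2)²] = 2[6.5³/12 + 6.5×3.5²] = 205 in³.
Direct shear f_v = P/L_w = 33.8 / 13 = 2.6 kip/in (vertical).
Torsion M = P·e = 33.8 × 10.5 = 354.9 kip·in.
Critical point at (x, y) = (3.5, 3.25) from centroid. f_tx = M·y/J = 5.626 kip/in; f_ty = M·x/J = 6.059 kip/in.
Resultant f_max = √[f_tx² + (f_v + f_ty)²] = √[5.626² + (2.6 + 6.059)²] = 10.33 kip/in.
Capacity per unit length: r_n/Ω = (1/2.0) × 0.6 × 90 × (0.707 × 0.625) = 11.93 kip/in.
10.33 ≤ 11.93 → adequate.

f_max ≈ 10.3 kip/in; adequate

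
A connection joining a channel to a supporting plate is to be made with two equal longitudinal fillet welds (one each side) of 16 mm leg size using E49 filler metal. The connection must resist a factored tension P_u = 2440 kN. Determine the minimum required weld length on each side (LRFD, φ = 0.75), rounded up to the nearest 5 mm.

L = 490 mm on each side

E49XX → F_EXX = 490 MPa.
Throat t_e = 0.707 × 16 = 11.31 mm.
φr_n = 0.75 × 0.6 × 490 × 11.31 × 10⁻³ = 2.494 kN/mm.
L_req = P_u / φr_n = 2440 / 2.494 = 978.2 mm total.
Per side: 978.2 / 2 = 489.1 mm.
Round up → use L = 490 mm on each side.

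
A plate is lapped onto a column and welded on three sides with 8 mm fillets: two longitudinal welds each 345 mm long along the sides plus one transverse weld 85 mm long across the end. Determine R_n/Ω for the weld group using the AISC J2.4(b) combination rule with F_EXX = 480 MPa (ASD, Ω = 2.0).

R_n/Ω ≈ 631 kN

t_e = 0.707 × 8 = 5.656 mm.
R_nwl = 0.6 × 480 × 5.656 × 690 × 10⁻³ = 1124 kN (longitudinal, 2 welds).
R_nwt = 0.6 × 480 × 5.656 × 85 × 10⁻³ = 138.5 kN (transverse, base value).
(i) R_nwl + R_nwt = 1262 kN; (ii) 0.85 R_nwl + 1.5 R_nwt = 1163 kN.
R_n = max = 1262 kN [governs: (i)]; R_n/Ω = 631.2 kN.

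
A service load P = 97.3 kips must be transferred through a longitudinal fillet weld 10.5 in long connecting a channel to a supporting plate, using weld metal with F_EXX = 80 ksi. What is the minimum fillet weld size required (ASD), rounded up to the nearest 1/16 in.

Total weld length L = 10.5 in.
Required throat t_e = P × Ω / (0.6 F_EXX × L) = 97.3 × 2.0 / (0.6 × 80 × 10.5) = 0.3861 in.
Required leg w = t_e / 0.707 = 0.5461 in → use 9/16 in.

w = 9/16 in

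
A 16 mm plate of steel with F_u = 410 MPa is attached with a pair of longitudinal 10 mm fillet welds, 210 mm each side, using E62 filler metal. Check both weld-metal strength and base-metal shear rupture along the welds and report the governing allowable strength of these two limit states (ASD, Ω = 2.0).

E62XX → F_EXX = 620 MPa.
t_e = 0.707 × 10 = 7.07 mm; L = 420 mm.
Weld metal: R_n/Ω = (1/2.0) × 0.6 × 620 × 7.07 × 420 × 10⁻³ = 552.3 kN.
Base metal (shear rupture): R_n/Ω = (1/2.0) × 0.6 × 410 × 16 × 420 × 10⁻³ = 826.6 kN.
Governing: weld metal.

R_n/Ω ≈ 552 kN (weld metal governs)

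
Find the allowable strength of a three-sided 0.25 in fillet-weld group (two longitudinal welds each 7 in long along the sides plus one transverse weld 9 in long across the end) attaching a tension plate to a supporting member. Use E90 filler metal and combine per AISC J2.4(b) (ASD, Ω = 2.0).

R_n/Ω ≈ 121 kip

E90XX → F_EXX = 90 ksi.
t_e = 0.707 × 0.25 = 0.1767 in.
R_nwl = 0.6 × 90 × 0.1767 × 14 = 133.6 kip (longitudinal, 2 welds).
R_nwt = 0.6 × 90 × 0.1767 × 9 = 85.9 kip (transverse, base value).
(i) R_nwl + R_nwt = 219.5 kip; (ii) 0.85 R_nwl + 1.5 R_nwt = 242.4 kip.
R_n = max = 242.4 kip [governs: (ii)]; R_n/Ω = 121.2 kip.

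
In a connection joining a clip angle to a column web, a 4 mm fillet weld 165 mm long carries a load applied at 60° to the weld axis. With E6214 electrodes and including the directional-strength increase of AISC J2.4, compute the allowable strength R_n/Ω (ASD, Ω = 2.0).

R_n/Ω ≈ 122 kN

E62XX → F_EXX = 620 MPa.
t_e = 0.707 × 4 = 2.828 mm; A_we = 2.828 × 165 = 466.6 mm².
Directional factor: 1.0 + 0.5 sin^1.5(60°) = 1.403.
F_nw = 0.6 × 620 × 1.403 = 521.9 MPa.
R_n/Ω = (521.9 × 466.6) / 2.0 × 10⁻³ = 121.8 kN.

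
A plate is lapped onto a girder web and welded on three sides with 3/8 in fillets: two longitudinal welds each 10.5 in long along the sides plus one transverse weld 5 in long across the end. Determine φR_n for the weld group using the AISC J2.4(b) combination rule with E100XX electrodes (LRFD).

E100XX → F_EXX = 100 ksi.
t_e = 0.707 × 0.375 = 0.2651 in.
R_nwl = 0.6 × 100 × 0.2651 × 21 = 334.1 kips (longitudinal, 2 welds).
R_nwt = 0.6 × 100 × 0.2651 × 5 = 79.54 kips (transverse, base value).
(i) R_nwl + R_nwt = 413.6 kips; (ii) 0.85 R_nwl + 1.5 R_nwt = 403.3 kips.
R_n = max = 413.6 kips [governs: (i)]; φR_n = 310.2 kips.

φR_n ≈ 310 kips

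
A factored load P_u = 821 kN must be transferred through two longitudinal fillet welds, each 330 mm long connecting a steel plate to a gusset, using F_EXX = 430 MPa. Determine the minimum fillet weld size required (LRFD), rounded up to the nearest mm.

w = 10 mm

Total weld length L = 660 mm.
Required throat t_e = P_u / (φ × 0.6 F_EXX × L) = 821 / (0.75 × 0.6 × 430 × 660 × 10⁻³) = 6.429 mm.
Required leg w = t_e / 0.707 = 9.093 mm → use 10 mm.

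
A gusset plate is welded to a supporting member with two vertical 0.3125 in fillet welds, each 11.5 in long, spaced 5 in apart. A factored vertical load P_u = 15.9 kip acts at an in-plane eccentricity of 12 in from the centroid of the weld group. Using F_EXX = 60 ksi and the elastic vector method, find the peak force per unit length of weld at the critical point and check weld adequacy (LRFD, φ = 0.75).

f_max ≈ 3.35 kip/in; adequate

Total weld length L_w = 23 in. Treat welds as unit-width lines.
Polar moment about centroid: J = 2[d³/12 + d(b/2)²] = 2[11.5³/12 + 11.5×2.5²] = 397.2 in³.
Direct shear f_v = P/L_w = 15.9 / 23 = 0.6913 kip/in (vertical).
Torsion M = P·e = 15.9 × 12 = 190.8 kip·in.
Critical point at (x, y) = (2.5, 5.75) from centroid. f_tx = M·y/J = 2.762 kip/in; f_ty = M·x/J = 1.201 kip/in.
Resultant f_max = √[f_tx² + (f_v + f_ty)²] = √[2.762² + (0.6913 + 1.201)²] = 3.348 kip/in.
Capacity per unit length: φr_n = 0.75 × 0.6 × 60 × (0.707 × 0.3125) = 5.965 kip/in.
3.348 ≤ 5.965 → adequate.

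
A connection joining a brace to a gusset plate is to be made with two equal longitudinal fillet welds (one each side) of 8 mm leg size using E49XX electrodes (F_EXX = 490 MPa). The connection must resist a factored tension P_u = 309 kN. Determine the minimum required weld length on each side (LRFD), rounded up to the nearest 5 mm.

L = 125 mm on each side

Throat t_e = 0.707 × 8 = 5.656 mm.
φr_n = 0.75 × 0.6 × 490 × 5.656 × 10⁻³ = 1.247 kN/mm.
L_req = P_u / φr_n = 309 / 1.247 = 247.8 mm total.
Per side: 247.8 / 2 = 123.9 mm.
Round up → use L = 125 mm on each side.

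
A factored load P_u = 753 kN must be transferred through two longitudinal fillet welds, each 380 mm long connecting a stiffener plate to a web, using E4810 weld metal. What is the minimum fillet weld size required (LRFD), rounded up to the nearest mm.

E48XX → F_EXX = 480 MPa.
Total weld length L = 760 mm.
Required throat t_e = P_u / (φ × 0.6 F_EXX × L) = 753 / (0.75 × 0.6 × 480 × 760 × 10⁻³) = 4.587 mm.
Required leg w = t_e / 0.707 = 6.488 mm → use 7 mm.

w = 7 mm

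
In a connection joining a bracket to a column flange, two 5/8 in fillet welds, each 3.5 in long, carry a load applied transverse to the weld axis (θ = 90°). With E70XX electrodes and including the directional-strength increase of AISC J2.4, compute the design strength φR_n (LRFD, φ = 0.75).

φR_n ≈ 146 kips

E70XX → F_EXX = 70 ksi.
t_e = 0.707 × 0.625 = 0.4419 in; A_we = 0.4419 × 7 = 3.093 in².
Directional factor: 1.0 + 0.5 sin^1.5(90°) = 1.5.
F_nw = 0.6 × 70 × 1.5 = 63 ksi.
φR_n = 0.75 × 63 × 3.093 = 146.2 kips.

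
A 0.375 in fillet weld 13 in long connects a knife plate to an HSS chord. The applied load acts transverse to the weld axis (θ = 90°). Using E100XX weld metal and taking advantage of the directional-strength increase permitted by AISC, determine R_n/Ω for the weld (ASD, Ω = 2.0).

E100XX → F_EXX = 100 ksi.
t_e = 0.707 × 0.375 = 0.2651 in; A_we = 0.2651 × 13 = 3.447 in².
Directional factor: 1.0 + 0.5 sin^1.5(90°) = 1.5.
F_nw = 0.6 × 100 × 1.5 = 90 ksi.
R_n/Ω = (90 × 3.447) / 2.0 = 155.1 kips.

R_n/Ω ≈ 155 kips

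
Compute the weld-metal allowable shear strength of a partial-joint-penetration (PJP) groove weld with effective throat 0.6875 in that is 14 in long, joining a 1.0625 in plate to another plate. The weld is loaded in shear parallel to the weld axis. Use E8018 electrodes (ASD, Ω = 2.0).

R_n/Ω ≈ 231 kip

E80XX → F_EXX = 80 ksi.
Effective throat (given) t_e = 0.6875 in.
A_we = 0.6875 × 14 = 9.625 in².
F_nw = 0.6 F_EXX = 48 ksi.
R_n/Ω = (48 × 9.625) / 2.0 = 231 kip.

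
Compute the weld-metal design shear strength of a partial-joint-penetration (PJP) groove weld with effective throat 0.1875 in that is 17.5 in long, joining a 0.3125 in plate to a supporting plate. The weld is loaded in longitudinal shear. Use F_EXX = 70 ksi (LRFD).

φR_n ≈ 103 kips

Effective throat (given) t_e = 0.1875 in.
A_we = 0.1875 × 17.5 = 3.281 in².
F_nw = 0.6 F_EXX = 42 ksi.
φR_n = 0.75 × 42 × 3.281 = 103.4 kips.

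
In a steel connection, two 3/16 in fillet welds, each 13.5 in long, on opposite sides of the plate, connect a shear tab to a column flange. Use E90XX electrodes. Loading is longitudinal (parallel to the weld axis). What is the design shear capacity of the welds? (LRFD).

E90XX → F_EXX = 90 ksi.
Effective throat t_e = 0.707 × 0.1875 = 0.1326 in.
Total length L = 27 in; A_we = 0.1326 × 27 = 3.579 in².
F_nw = 0.6 F_EXX = 0.6 × 90 = 54 ksi.
φR_n = 0.75 × 54 × 3.579 = 145 kips.

φR_n ≈ 145 kips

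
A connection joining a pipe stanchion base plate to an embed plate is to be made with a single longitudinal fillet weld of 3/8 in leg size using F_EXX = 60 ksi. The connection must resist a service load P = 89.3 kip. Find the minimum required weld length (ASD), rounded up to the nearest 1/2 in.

L = 19 in

Throat t_e = 0.707 × 0.375 = 0.2651 in.
r_n/Ω = (0.6 × 60 × 0.2651) / 2.0 = 4.772 kip/in.
L_req = P / (r_n/Ω) = 89.3 / 4.772 = 18.71 in total.
Round up → use L = 19 in.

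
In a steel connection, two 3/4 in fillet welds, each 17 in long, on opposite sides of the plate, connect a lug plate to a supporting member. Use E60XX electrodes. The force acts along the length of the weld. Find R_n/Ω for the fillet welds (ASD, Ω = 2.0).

R_n/Ω ≈ 325 kip

E60XX → F_EXX = 60 ksi.
Effective throat t_e = 0.707 × 0.75 = 0.5302 in.
Total length L = 34 in; A_we = 0.5302 × 34 = 18.03 in².
F_nw = 0.6 F_EXX = 0.6 × 60 = 36 ksi.
R_n = 36 × 18.03 = 649 kip; R_n/Ω = 649/2.0 = 324.5 kip.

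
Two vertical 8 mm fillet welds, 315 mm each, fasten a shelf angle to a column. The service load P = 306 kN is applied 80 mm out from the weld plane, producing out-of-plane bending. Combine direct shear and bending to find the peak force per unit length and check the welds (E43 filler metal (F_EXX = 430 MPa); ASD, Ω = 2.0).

L_w = 2 × 315 = 630 mm; section modulus (unit throat) S = 2 × L²/6 = 33080 mm².
Direct shear f_v = P/L_w = 306×10³/630 = 485.7 N/mm.
Moment M = P × e = 306×10³ × 80 = 24480000 N·mm; bending f_b = M/S = 740.1 N/mm.
f_max = √(f_v² + f_b²) = √(485.7² + 740.1²) = 885.3 N/mm.
r_n/Ω = (1/2.0) × 0.6 × 430 × (0.707 × 8) = 729.6 N/mm → NOT adequate.

f_max ≈ 885 N/mm; NOT adequate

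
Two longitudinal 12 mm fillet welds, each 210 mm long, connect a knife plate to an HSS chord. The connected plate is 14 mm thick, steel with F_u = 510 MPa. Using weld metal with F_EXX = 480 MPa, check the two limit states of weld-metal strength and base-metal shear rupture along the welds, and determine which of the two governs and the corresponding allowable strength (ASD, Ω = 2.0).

R_n/Ω ≈ 513 kN (weld metal governs)

t_e = 0.707 × 12 = 8.484 mm; L = 420 mm.
Weld metal: R_n/Ω = (1/2.0) × 0.6 × 480 × 8.484 × 420 × 10⁻³ = 513.1 kN.
Base metal (shear rupture): R_n/Ω = (1/2.0) × 0.6 × 510 × 14 × 420 × 10⁻³ = 899.6 kN.
Governing: weld metal.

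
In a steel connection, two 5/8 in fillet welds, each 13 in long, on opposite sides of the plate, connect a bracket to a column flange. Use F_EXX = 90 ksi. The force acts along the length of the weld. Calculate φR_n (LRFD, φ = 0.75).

Effective throat t_e = 0.707 × 0.625 = 0.4419 in.
Total length L = 26 in; A_we = 0.4419 × 26 = 11.49 in².
F_nw = 0.6 F_EXX = 0.6 × 90 = 54 ksi.
φR_n = 0.75 × 54 × 11.49 = 465.3 kip.

φR_n ≈ 465 kip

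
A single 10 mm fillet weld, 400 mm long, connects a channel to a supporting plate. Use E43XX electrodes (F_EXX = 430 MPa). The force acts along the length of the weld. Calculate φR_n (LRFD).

φR_n ≈ 547 kN

Effective throat t_e = 0.707 × 10 = 7.07 mm.
Total length L = 400 mm; A_we = 7.07 × 400 = 2828 mm².
F_nw = 0.6 F_EXX = 0.6 × 430 = 258 MPa.
φR_n = 0.75 × 258 × 2828 × 10⁻³ = 547.2 kN.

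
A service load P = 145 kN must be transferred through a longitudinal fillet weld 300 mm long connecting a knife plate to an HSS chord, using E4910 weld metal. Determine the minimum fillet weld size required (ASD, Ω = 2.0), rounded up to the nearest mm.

E49XX → F_EXX = 490 MPa.
Total weld length L = 300 mm.
Required throat t_e = P × Ω / (0.6 F_EXX × L) = 145 × 2.0 / (0.6 × 490 × 300 × 10⁻³) = 3.288 mm.
Required leg w = t_e / 0.707 = 4.651 mm → use 5 mm.

w = 5 mm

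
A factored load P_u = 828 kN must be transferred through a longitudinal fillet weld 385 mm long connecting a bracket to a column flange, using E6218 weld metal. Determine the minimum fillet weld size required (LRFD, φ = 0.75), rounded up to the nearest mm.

w = 11 mm

E62XX → F_EXX = 620 MPa.
Total weld length L = 385 mm.
Required throat t_e = P_u / (φ × 0.6 F_EXX × L) = 828 / (0.75 × 0.6 × 620 × 385 × 10⁻³) = 7.708 mm.
Required leg w = t_e / 0.707 = 10.9 mm → use 11 mm.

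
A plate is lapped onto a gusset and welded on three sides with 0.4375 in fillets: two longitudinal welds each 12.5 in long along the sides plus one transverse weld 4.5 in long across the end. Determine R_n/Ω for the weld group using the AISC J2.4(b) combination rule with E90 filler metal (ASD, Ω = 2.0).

R_n/Ω ≈ 246 kip

E90XX → F_EXX = 90 ksi.
t_e = 0.707 × 0.4375 = 0.3093 in.
R_nwl = 0.6 × 90 × 0.3093 × 25 = 417.6 kip (longitudinal, 2 welds).
R_nwt = 0.6 × 90 × 0.3093 × 4.5 = 75.16 kip (transverse, base value).
(i) R_nwl + R_nwt = 492.7 kip; (ii) 0.85 R_nwl + 1.5 R_nwt = 467.7 kip.
R_n = max = 492.7 kip [governs: (i)]; R_n/Ω = 246.4 kip.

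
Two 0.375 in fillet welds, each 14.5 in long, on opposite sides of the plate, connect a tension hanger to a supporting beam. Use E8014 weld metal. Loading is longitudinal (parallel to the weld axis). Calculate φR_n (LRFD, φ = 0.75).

φR_n ≈ 277 kip

E80XX → F_EXX = 80 ksi.
Effective throat t_e = 0.707 × 0.375 = 0.2651 in.
Total length L = 29 in; A_we = 0.2651 × 29 = 7.689 in².
F_nw = 0.6 F_EXX = 0.6 × 80 = 48 ksi.
φR_n = 0.75 × 48 × 7.689 = 276.8 kip.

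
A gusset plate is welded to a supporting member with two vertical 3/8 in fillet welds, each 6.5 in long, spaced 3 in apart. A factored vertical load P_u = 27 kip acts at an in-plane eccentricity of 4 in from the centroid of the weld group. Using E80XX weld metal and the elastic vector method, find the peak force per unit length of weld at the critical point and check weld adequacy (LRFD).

f_max ≈ 6.31 kip/in; adequate

E80XX → F_EXX = 80 ksi.
Total weld length L_w = 13 in. Treat welds as unit-width lines.
Polar moment about centroid: J = 2[d³/12 + d(b/2)²] = 2[6.5³/12 + 6.5×1.5²] = 75.02 in³.
Direct shear f_v = P/L_w = 27 / 13 = 2.077 kip/in (vertical).
Torsion M = P·e = 27 × 4 = 108 kip·in.
Critical point at (x, y) = (1.5, 3.25) from centroid. f_tx = M·y/J = 4.679 kip/in; f_ty = M·x/J = 2.159 kip/in.
Resultant f_max = √[f_tx² + (f_v + f_ty)²] = √[4.679² + (2.077 + 2.159)²] = 6.312 kip/in.
Capacity per unit length: φr_n = 0.75 × 0.6 × 80 × (0.707 × 0.375) = 9.544 kip/in.
6.312 ≤ 9.544 → adequate.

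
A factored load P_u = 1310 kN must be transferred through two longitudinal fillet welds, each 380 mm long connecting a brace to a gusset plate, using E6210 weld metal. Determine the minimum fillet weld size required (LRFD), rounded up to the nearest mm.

E62XX → F_EXX = 620 MPa.
Total weld length L = 760 mm.
Required throat t_e = P_u / (φ × 0.6 F_EXX × L) = 1310 / (0.75 × 0.6 × 620 × 760 × 10⁻³) = 6.178 mm.
Required leg w = t_e / 0.707 = 8.738 mm → use 9 mm.

w = 9 mm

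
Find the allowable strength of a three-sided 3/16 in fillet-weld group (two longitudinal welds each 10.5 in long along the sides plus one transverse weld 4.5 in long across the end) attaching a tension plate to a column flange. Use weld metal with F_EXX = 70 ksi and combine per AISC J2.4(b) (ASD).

t_e = 0.707 × 0.1875 = 0.1326 in.
R_nwl = 0.6 × 70 × 0.1326 × 21 = 116.9 kip (longitudinal, 2 welds).
R_nwt = 0.6 × 70 × 0.1326 × 4.5 = 25.05 kip (transverse, base value).
(i) R_nwl + R_nwt = 142 kip; (ii) 0.85 R_nwl + 1.5 R_nwt = 137 kip.
R_n = max = 142 kip [governs: (i)]; R_n/Ω = 70.99 kip.

R_n/Ω ≈ 71 kip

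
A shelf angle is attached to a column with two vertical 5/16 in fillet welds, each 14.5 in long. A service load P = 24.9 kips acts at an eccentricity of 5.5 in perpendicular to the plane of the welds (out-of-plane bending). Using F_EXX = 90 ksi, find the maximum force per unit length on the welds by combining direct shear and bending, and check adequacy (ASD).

L_w = 2 × 14.5 = 29 in; section modulus (unit throat) S = 2 × L²/6 = 70.08 in².
Direct shear f_v = P/L_w = 24.9/29 = 0.8586 kip/in.
Moment M = P × e = 24.9 × 5.5 = 136.95 kip·in; bending f_b = M/S = 1.954 kip/in.
f_max = √(f_v² + f_b²) = √(0.8586² + 1.954²) = 2.134 kip/in.
r_n/Ω = (1/2.0) × 0.6 × 90 × (0.707 × 0.3125) = 5.965 kip/in → adequate.

f_max ≈ 2.13 kip/in; adequate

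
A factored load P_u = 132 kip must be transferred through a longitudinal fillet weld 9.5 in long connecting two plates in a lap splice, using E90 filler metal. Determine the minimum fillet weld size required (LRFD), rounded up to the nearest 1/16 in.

E90XX → F_EXX = 90 ksi.
Total weld length L = 9.5 in.
Required throat t_e = P_u / (φ × 0.6 F_EXX × L) = 132 / (0.75 × 0.6 × 90 × 9.5) = 0.3431 in.
Required leg w = t_e / 0.707 = 0.4853 in → use 1/2 in.

w = 1/2 in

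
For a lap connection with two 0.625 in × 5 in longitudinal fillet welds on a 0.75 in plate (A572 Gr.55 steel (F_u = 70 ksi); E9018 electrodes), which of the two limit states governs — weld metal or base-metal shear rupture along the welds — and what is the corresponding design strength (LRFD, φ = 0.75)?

φR_n ≈ 179 kips (weld metal governs)

E90XX → F_EXX = 90 ksi.
t_e = 0.707 × 0.625 = 0.4419 in; L = 10 in.
Weld metal: φR_n = 0.75 × 0.6 × 90 × 0.4419 × 10 = 179 kips.
Base metal (shear rupture): φR_n = 0.75 × 0.6 × 70 × 0.75 × 10 = 236.2 kips.
Governing: weld metal.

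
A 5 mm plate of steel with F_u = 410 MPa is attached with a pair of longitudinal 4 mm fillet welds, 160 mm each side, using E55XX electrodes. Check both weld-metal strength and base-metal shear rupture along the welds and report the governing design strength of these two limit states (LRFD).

E55XX → F_EXX = 550 MPa.
t_e = 0.707 × 4 = 2.828 mm; L = 320 mm.
Weld metal: φR_n = 0.75 × 0.6 × 550 × 2.828 × 320 × 10⁻³ = 224 kN.
Base metal (shear rupture): φR_n = 0.75 × 0.6 × 410 × 5 × 320 × 10⁻³ = 295.2 kN.
Governing: weld metal.

φR_n ≈ 224 kN (weld metal governs)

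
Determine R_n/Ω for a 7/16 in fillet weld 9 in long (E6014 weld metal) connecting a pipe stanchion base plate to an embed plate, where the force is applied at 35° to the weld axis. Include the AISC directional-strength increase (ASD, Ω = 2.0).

E60XX → F_EXX = 60 ksi.
t_e = 0.707 × 0.4375 = 0.3093 in; A_we = 0.3093 × 9 = 2.784 in².
Directional factor: 1.0 + 0.5 sin^1.5(35°) = 1.217.
F_nw = 0.6 × 60 × 1.217 = 43.82 ksi.
R_n/Ω = (43.82 × 2.784) / 2.0 = 60.99 kip.

R_n/Ω ≈ 61 kip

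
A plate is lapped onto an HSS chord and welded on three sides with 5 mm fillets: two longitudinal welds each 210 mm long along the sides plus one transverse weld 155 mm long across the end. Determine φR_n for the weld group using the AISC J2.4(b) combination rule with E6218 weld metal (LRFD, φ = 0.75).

φR_n ≈ 581 kN

E62XX → F_EXX = 620 MPa.
t_e = 0.707 × 5 = 3.535 mm.
R_nwl = 0.6 × 620 × 3.535 × 420 × 10⁻³ = 552.3 kN (longitudinal, 2 welds).
R_nwt = 0.6 × 620 × 3.535 × 155 × 10⁻³ = 203.8 kN (transverse, base value).
(i) R_nwl + R_nwt = 756.1 kN; (ii) 0.85 R_nwl + 1.5 R_nwt = 775.2 kN.
R_n = max = 775.2 kN [governs: (ii)]; φR_n = 581.4 kN.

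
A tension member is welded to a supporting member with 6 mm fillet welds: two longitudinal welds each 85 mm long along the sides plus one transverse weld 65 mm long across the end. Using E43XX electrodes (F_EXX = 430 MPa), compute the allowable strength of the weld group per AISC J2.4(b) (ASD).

R_n/Ω ≈ 132 kN

t_e = 0.707 × 6 = 4.242 mm.
R_nwl = 0.6 × 430 × 4.242 × 170 × 10⁻³ = 186.1 kN (longitudinal, 2 welds).
R_nwt = 0.6 × 430 × 4.242 × 65 × 10⁻³ = 71.14 kN (transverse, base value).
(i) R_nwl + R_nwt = 257.2 kN; (ii) 0.85 R_nwl + 1.5 R_nwt = 264.9 kN.
R_n = max = 264.9 kN [governs: (ii)]; R_n/Ω = 132.4 kN.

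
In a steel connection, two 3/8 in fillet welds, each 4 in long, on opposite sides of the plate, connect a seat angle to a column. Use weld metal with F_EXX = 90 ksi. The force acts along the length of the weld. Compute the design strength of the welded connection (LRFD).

Effective throat t_e = 0.707 × 0.375 = 0.2651 in.
Total length L = 8 in; A_we = 0.2651 × 8 = 2.121 in².
F_nw = 0.6 F_EXX = 0.6 × 90 = 54 ksi.
φR_n = 0.75 × 54 × 2.121 = 85.9 kips.

φR_n ≈ 85.9 kips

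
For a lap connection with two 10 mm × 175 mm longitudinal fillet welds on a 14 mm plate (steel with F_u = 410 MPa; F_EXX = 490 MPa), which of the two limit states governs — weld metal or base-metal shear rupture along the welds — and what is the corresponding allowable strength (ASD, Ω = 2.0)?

R_n/Ω ≈ 364 kN (weld metal governs)

t_e = 0.707 × 10 = 7.07 mm; L = 350 mm.
Weld metal: R_n/Ω = (1/2.0) × 0.6 × 490 × 7.07 × 350 × 10⁻³ = 363.8 kN.
Base metal (shear rupture): R_n/Ω = (1/2.0) × 0.6 × 410 × 14 × 350 × 10⁻³ = 602.7 kN.
Governing: weld metal.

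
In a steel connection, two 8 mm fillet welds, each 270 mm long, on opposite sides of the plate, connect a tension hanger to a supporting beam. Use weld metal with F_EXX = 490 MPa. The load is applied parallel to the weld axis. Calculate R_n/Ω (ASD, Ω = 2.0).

R_n/Ω ≈ 449 kN

Effective throat t_e = 0.707 × 8 = 5.656 mm.
Total length L = 540 mm; A_we = 5.656 × 540 = 3054 mm².
F_nw = 0.6 F_EXX = 0.6 × 490 = 294 MPa.
R_n = 294 × 3054 × 10⁻³ = 897.9 kN; R_n/Ω = 897.9/2.0 = 449 kN.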